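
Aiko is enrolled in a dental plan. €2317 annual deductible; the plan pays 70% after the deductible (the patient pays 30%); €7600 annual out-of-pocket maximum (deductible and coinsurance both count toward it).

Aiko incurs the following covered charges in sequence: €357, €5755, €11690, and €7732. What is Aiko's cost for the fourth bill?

#1 (€357): all of it applies to the deductible. Patient pays €357; OOP now €357.
#2 (€5755): €1960 finishes the deductible; €3795 goes to coinsurance; patient's 30% is €1138.50. Patient owes €3098.50 (running OOP €3455.50).
#3 (€11690): deductible met; 30% of €11690 = €3507. Patient owes €3507 (running OOP €6962.50).
#4 (€7732): 30% coinsurance on €7732 = €2319.60. Adding that to €6962.50 gives €9282.10, past the €7600 cap; patient pays only €7600 − €6962.50 = €637.50.

€637.50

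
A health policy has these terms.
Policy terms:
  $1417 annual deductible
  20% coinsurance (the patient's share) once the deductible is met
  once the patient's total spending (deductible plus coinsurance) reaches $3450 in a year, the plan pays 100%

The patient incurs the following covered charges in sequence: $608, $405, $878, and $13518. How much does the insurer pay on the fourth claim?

#1 ($608): all of it applies to the deductible. Patient pays $608; OOP now $608. Plan pays $608 − $608 = $0.
#2 ($405): entire amount goes to the deductible. Patient owes $405 (running OOP $1013). Insurer: $405 − $405 = $0.
#3 ($878): $404 finishes the deductible; $474 goes to coinsurance; 20% of $474 = $94.80. Patient owes $498.80 (running OOP $1511.80). Plan pays $878 − $498.80 = $379.20.
#4 ($13518): deductible already satisfied, so patient's share is 20% × $13518 = $2703.60. That would push OOP to $4215.40, over the $3450 cap, so patient pays $3450 − $1511.80 = $1938.20. Plan pays $13518 − $1938.20 = $11579.80.

$11579.80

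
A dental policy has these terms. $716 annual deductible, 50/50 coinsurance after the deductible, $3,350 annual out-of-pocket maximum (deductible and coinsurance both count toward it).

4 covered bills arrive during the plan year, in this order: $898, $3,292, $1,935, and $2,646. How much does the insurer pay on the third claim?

Claim 1 ($898): deductible takes $716, $182 remains; coinsurance $182 × 50% = $91. Patient owes $807 (running OOP $807). Insurer: $898 − $807 = $91.
Claim 2 ($3,292): deductible met; 50% of $3,292 = $1,646. Patient pays $1,646; OOP now $2,453. Insurer: $3,292 − $1,646 = $1,646.
Claim 3 ($1,935): deductible already satisfied, so patient's share is 50% × $1,935 = $967.50. That would push OOP to $3,420.50, over the $3,350 cap, so patient pays $3,350 − $2,453 = $897. Insurer: $1,935 − $897 = $1,038.

$1,038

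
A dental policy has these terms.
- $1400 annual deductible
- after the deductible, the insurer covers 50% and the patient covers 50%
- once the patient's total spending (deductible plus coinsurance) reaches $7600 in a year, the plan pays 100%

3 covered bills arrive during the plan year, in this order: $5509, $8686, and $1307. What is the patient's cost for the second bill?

Claim 1 — $5509: $1400 to deductible, leaving $4109; coinsurance $4109 × 50% = $2054.50. Cost to patient: $3454.50. OOP to date $3454.50.
Claim 2 — $8686: deductible met; 50% of $8686 = $4343. OOP would hit $7797.50 > $7600, so the cap limits the patient to $7600 − $3454.50 = $4145.50.

$4145.50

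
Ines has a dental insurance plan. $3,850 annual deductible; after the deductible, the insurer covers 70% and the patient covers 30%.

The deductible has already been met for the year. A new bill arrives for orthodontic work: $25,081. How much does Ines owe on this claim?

The deductible is already satisfied, so the full bill goes to coinsurance.
30% of $25,081 = $7,524.30 falls to the patient.

$7,524.30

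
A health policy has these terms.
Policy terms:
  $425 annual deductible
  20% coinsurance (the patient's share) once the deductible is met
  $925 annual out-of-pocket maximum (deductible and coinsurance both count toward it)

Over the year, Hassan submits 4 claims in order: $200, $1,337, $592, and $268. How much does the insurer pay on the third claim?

#1 ($200): entire amount goes to the deductible. Cost to patient: $200. OOP to date $200. Insurer: $200 − $200 = $0.
#2 ($1,337): deductible takes $225, $1,112 remains; coinsurance $1,112 × 20% = $222.40. Patient pays $447.40; OOP now $647.40. Plan pays $1,337 − $447.40 = $889.60.
#3 ($592): 20% coinsurance on $592 = $118.40. Patient pays $118.40; OOP now $765.80. Insurer: $592 − $118.40 = $473.60.

$473.60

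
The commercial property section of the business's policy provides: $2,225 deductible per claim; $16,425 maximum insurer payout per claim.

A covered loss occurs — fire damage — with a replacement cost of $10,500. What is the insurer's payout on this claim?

$8,275

Less the $2,225 deductible: $10,500 − $2,225 = $8,275.
$8,275 ≤ $16,425, so the limit doesn't bind; insurer pays $8,275.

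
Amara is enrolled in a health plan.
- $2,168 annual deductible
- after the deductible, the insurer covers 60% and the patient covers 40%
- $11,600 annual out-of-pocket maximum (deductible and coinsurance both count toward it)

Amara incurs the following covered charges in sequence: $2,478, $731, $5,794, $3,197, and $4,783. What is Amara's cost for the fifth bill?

Bill 1, $2,478: deductible takes $2,168, $310 remains; 40% of $310 = $124. Cost to patient: $2,292. OOP to date $2,292.
Bill 2, $731: deductible already satisfied, so patient's share is 40% × $731 = $292.40. Patient owes $292.40 (running OOP $2,584.40).
Bill 3, $5,794: deductible already satisfied, so patient's share is 40% × $5,794 = $2,317.60. Patient owes $2,317.60 (running OOP $4,902).
Bill 4, $3,197: deductible met; 40% of $3,197 = $1,278.80. Cost to patient: $1,278.80. OOP to date $6,180.80.
Bill 5, $4,783: deductible already satisfied, so patient's share is 40% × $4,783 = $1,913.20. Patient pays $1,913.20; OOP now $8,094.

$1,913.20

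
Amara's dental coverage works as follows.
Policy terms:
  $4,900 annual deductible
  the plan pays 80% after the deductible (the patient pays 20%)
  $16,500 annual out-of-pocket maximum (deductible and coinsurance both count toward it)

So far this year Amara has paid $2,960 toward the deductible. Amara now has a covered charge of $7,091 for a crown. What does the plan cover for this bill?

Remaining deductible: $4,900 − $2,960 = $1,940.
That leaves $7,091 − $1,940 = $5,151 for coinsurance.
Patient's 20% share of $5,151 is $1,030.20.
Patient responsibility before any cap: $1,940 + $1,030.20 = $2,970.20.
Cumulative spending $2,960 + $2,970.20 = $5,930.20 stays under the $16,500 maximum.
The plan picks up $7,091 − $2,970.20 = $4,120.80.

$4,120.80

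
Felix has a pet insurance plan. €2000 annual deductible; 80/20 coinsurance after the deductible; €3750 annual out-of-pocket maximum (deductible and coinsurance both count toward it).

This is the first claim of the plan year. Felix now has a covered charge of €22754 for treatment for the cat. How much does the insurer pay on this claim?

€19004

Deductible not yet touched, so the first €2000 of the bill goes to the deductible.
After the €2000 deductible portion, €22754 − €2000 = €20754 is subject to coinsurance.
Coinsurance: €20754 × 20% = €4150.80.
So the owner owes €2000 + €4150.80 = €6150.80 before any cap.
Adding €6150.80 to the €0 already spent would give €6150.80, which exceeds the €3750 cap; the owner pays just €3750 − €0 = €3750.
Insurer pays the balance: €22754 − €3750 = €19004.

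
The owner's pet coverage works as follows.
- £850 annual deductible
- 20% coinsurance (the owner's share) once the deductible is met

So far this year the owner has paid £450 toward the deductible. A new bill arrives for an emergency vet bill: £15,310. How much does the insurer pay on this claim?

£11,928

£450 of the £850 deductible is already met, leaving £400.
That leaves £15,310 − £400 = £14,910 for coinsurance.
Coinsurance: £14,910 × 20% = £2,982.
That puts the owner's cost at £400 + £2,982 = £3,382.
The insurer covers the remainder: £15,310 − £3,382 = £11,928.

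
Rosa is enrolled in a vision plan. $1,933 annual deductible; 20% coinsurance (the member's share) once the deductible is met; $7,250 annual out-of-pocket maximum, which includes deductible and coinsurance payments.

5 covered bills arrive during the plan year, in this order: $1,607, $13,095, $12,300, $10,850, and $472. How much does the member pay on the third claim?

$2,460

Claim 1 — $1,607: all of it applies to the deductible. Member pays $1,607; OOP now $1,607.
Claim 2 — $13,095: deductible takes $326, $12,769 remains; member's 20% is $2,553.80. Cost to member: $2,879.80. OOP to date $4,486.80.
Claim 3 — $12,300: 20% coinsurance on $12,300 = $2,460. Member owes $2,460 (running OOP $6,946.80).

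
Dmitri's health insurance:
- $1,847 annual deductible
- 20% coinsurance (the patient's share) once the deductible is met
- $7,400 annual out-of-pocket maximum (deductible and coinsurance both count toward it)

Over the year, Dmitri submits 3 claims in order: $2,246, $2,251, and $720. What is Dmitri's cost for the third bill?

$144

Bill 1, $2,246: deductible takes $1,847, $399 remains; patient's 20% is $79.80. Cost to patient: $1,926.80. OOP to date $1,926.80.
Bill 2, $2,251: deductible met; 20% of $2,251 = $450.20. Patient owes $450.20 (running OOP $2,377).
Bill 3, $720: 20% coinsurance on $720 = $144. Patient owes $144 (running OOP $2,521).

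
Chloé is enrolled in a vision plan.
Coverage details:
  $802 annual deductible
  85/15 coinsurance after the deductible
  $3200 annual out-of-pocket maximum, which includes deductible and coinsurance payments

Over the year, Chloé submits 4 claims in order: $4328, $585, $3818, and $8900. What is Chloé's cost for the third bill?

Claim 1 ($4328): deductible takes $802, $3526 remains; coinsurance $3526 × 15% = $528.90. Member owes $1330.90 (running OOP $1330.90).
Claim 2 ($585): deductible already satisfied, so member's share is 15% × $585 = $87.75. Cost to member: $87.75. OOP to date $1418.65.
Claim 3 ($3818): 15% coinsurance on $3818 = $572.70. Cost to member: $572.70. OOP to date $1991.35.

$572.70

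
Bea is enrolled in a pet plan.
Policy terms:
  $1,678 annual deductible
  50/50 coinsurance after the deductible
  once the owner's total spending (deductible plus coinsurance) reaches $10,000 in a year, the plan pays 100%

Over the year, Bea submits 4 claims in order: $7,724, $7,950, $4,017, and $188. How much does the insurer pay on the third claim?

Claim 1 ($7,724): $1,678 to deductible, leaving $6,046; owner's 50% is $3,023. Owner owes $4,701 (running OOP $4,701). Insurer: $7,724 − $4,701 = $3,023.
Claim 2 ($7,950): deductible met; 50% of $7,950 = $3,975. Owner pays $3,975; OOP now $8,676. Insurer: $7,950 − $3,975 = $3,975.
Claim 3 ($4,017): deductible already satisfied, so owner's share is 50% × $4,017 = $2,008.50. Adding that to $8,676 gives $10,684.50, past the $10,000 cap; owner pays only $10,000 − $8,676 = $1,324. Insurer: $4,017 − $1,324 = $2,693.

$2,693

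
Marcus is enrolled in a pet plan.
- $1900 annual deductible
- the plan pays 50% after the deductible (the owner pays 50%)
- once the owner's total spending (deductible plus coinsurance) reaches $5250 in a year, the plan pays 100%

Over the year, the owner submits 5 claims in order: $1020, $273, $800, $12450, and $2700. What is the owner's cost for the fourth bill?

$3253.50

Claim 1 — $1020: entire amount goes to the deductible. Owner owes $1020 (running OOP $1020).
Claim 2 — $273: entire amount goes to the deductible. Cost to owner: $273. OOP to date $1293.
Claim 3 — $800: deductible takes $607, $193 remains; owner's 50% is $96.50. Cost to owner: $703.50. OOP to date $1996.50.
Claim 4 — $12450: deductible met; 50% of $12450 = $6225. OOP would hit $8221.50 > $5250, so the cap limits the owner to $5250 − $1996.50 = $3253.50.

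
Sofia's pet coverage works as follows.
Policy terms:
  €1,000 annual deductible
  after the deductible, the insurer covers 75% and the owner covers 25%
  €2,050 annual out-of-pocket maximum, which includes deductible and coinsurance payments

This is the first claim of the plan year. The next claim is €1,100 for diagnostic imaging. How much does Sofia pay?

€1,025

Deductible not yet touched, so the first €1,000 of the bill goes to the deductible.
That leaves €1,100 − €1,000 = €100 for coinsurance.
Owner's 25% share of €100 is €25.
So the owner owes €1,000 + €25 = €1,025 before any cap.
Year-to-date out-of-pocket becomes €0 + €1,025 = €1,025, still under the €2,050 maximum, so no cap applies.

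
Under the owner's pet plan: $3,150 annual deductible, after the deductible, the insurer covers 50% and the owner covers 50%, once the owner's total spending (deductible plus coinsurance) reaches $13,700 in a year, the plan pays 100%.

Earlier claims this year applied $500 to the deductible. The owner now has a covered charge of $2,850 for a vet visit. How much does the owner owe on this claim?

$2,750

$500 of the $3,150 deductible is already met, leaving $2,650.
After the $2,650 deductible portion, $2,850 − $2,650 = $200 is subject to coinsurance.
Coinsurance: $200 × 50% = $100.
So the owner owes $2,650 + $100 = $2,750 before any cap.
Year-to-date out-of-pocket becomes $500 + $2,750 = $3,250, still under the $13,700 maximum, so no cap applies.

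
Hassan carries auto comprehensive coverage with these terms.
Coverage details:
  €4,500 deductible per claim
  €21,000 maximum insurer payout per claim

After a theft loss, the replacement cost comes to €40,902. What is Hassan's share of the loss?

Less the €4,500 deductible: €40,902 − €4,500 = €36,402.
€36,402 exceeds the €21,000 limit, so the insurer pays the limit: €21,000.
Out of pocket: €40,902 − €21,000 = €19,902.

€19,902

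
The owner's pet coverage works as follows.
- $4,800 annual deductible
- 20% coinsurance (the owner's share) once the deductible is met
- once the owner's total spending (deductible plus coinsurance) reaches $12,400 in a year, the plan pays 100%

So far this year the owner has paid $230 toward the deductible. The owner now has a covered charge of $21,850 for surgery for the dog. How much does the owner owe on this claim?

$230 of the $4,800 deductible is already met, leaving $4,570.
That leaves $21,850 − $4,570 = $17,280 for coinsurance.
Coinsurance: $17,280 × 20% = $3,456.
That puts the owner's cost at $4,570 + $3,456 = $8,026 before any cap.
Year-to-date out-of-pocket becomes $230 + $8,026 = $8,256, still under the $12,400 maximum, so no cap applies.

$8,026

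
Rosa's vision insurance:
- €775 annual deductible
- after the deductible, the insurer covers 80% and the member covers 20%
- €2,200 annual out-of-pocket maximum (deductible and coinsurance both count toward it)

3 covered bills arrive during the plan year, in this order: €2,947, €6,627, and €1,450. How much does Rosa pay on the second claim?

Bill 1, €2,947: €775 to deductible, leaving €2,172; coinsurance €2,172 × 20% = €434.40. Cost to member: €1,209.40. OOP to date €1,209.40.
Bill 2, €6,627: deductible already satisfied, so member's share is 20% × €6,627 = €1,325.40. That would push OOP to €2,534.80, over the €2,200 cap, so member pays €2,200 − €1,209.40 = €990.60.

€990.60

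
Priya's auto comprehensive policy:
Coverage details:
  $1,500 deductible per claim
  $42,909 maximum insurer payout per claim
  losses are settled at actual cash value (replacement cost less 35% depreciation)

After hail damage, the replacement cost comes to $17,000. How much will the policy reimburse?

At 35% depreciation, ACV = $17,000 − $5,950 = $11,050.
Subtract the deductible: $11,050 − $1,500 = $9,550.
$9,550 ≤ $42,909, so the limit doesn't bind; insurer pays $9,550.

$9,550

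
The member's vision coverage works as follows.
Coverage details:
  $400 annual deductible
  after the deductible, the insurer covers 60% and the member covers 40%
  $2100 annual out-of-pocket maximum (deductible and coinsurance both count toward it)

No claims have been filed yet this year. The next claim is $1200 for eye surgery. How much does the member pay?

Deductible not yet touched, so the first $400 of the bill goes to the deductible.
After the $400 deductible portion, $1200 − $400 = $800 is subject to coinsurance.
40% of $800 = $320 falls to the member.
That puts the member's cost at $400 + $320 = $720 before any cap.
Total out-of-pocket so far would be $0 + $720 = $720, below the $2100 cap — no reduction.

$720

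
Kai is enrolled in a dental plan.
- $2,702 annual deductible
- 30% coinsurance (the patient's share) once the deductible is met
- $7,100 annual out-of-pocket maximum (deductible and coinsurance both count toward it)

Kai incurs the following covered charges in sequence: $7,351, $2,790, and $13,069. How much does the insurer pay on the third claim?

Claim 1 ($7,351): deductible takes $2,702, $4,649 remains; patient's 30% is $1,394.70. Patient owes $4,096.70 (running OOP $4,096.70). Plan pays $7,351 − $4,096.70 = $3,254.30.
Claim 2 ($2,790): 30% coinsurance on $2,790 = $837. Cost to patient: $837. OOP to date $4,933.70. Insurer: $2,790 − $837 = $1,953.
Claim 3 ($13,069): deductible already satisfied, so patient's share is 30% × $13,069 = $3,920.70. Adding that to $4,933.70 gives $8,854.40, past the $7,100 cap; patient pays only $7,100 − $4,933.70 = $2,166.30. Insurer: $13,069 − $2,166.30 = $10,902.70.

$10,902.70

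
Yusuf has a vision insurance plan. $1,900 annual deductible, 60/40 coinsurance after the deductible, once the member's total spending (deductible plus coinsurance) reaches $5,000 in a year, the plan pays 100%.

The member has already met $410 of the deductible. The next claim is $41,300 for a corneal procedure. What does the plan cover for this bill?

$410 of the $1,900 deductible is already met, leaving $1,490.
That leaves $41,300 − $1,490 = $39,810 for coinsurance.
40% of $39,810 = $15,924 falls to the member.
That puts the member's cost at $1,490 + $15,924 = $17,414 before any cap.
Adding $17,414 to the $410 already spent would give $17,824, which exceeds the $5,000 cap; the member pays just $5,000 − $410 = $4,590.
The plan picks up $41,300 − $4,590 = $36,710.

$36,710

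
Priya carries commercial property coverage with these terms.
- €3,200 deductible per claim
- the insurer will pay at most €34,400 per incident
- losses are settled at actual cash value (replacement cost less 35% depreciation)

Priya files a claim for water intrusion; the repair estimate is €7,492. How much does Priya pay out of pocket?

€5,822.20

Actual cash value after 35% depreciation: €7,492 × 65% = €4,869.80.
After the deductible, €4,869.80 − €3,200 = €1,669.80 remains.
That's under the €34,400 cap, so the insurer reimburses the full €1,669.80.
Out of pocket: €7,492 − €1,669.80 = €5,822.20.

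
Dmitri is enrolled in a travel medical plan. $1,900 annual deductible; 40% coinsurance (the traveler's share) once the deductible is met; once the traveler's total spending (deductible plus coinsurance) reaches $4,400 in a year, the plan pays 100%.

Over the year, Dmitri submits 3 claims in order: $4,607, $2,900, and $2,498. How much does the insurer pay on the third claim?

$2,240.80

Claim 1 ($4,607): $1,900 to deductible, leaving $2,707; traveler's 40% is $1,082.80. Traveler owes $2,982.80 (running OOP $2,982.80). Insurer: $4,607 − $2,982.80 = $1,624.20.
Claim 2 ($2,900): deductible already satisfied, so traveler's share is 40% × $2,900 = $1,160. Traveler owes $1,160 (running OOP $4,142.80). Plan pays $2,900 − $1,160 = $1,740.
Claim 3 ($2,498): deductible met; 40% of $2,498 = $999.20. Adding that to $4,142.80 gives $5,142, past the $4,400 cap; traveler pays only $4,400 − $4,142.80 = $257.20. Insurer: $2,498 − $257.20 = $2,240.80.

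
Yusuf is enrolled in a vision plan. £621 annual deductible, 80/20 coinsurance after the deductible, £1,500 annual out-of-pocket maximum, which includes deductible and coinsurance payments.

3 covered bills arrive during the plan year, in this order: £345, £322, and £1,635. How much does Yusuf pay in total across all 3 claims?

Claim 1 — £345: fully absorbed by the deductible. Member pays £345; OOP now £345.
Claim 2 — £322: deductible takes £276, £46 remains; member's 20% is £9.20. Member pays £285.20; OOP now £630.20.
Claim 3 — £1,635: deductible met; 20% of £1,635 = £327. Member owes £327 (running OOP £957.20).
Total paid by the member: £345 + £285.20 + £327 = £957.20.

£957.20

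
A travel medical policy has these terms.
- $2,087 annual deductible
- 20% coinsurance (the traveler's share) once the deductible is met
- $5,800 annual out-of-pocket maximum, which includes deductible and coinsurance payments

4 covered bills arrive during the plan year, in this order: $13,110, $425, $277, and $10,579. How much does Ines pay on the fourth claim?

$1,368

Claim 1 — $13,110: $2,087 to deductible, leaving $11,023; coinsurance $11,023 × 20% = $2,204.60. Traveler owes $4,291.60 (running OOP $4,291.60).
Claim 2 — $425: deductible met; 20% of $425 = $85. Traveler pays $85; OOP now $4,376.60.
Claim 3 — $277: 20% coinsurance on $277 = $55.40. Traveler pays $55.40; OOP now $4,432.
Claim 4 — $10,579: deductible met; 20% of $10,579 = $2,115.80. Adding that to $4,432 gives $6,547.80, past the $5,800 cap; traveler pays only $5,800 − $4,432 = $1,368.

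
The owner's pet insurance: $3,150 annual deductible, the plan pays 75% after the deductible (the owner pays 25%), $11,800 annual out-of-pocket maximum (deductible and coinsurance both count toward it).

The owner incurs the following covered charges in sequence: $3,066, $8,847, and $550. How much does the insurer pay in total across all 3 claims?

#1 ($3,066): entire amount goes to the deductible. Owner owes $3,066 (running OOP $3,066). Plan pays $3,066 − $3,066 = $0.
#2 ($8,847): $84 finishes the deductible; $8,763 goes to coinsurance; coinsurance $8,763 × 25% = $2,190.75. Owner pays $2,274.75; OOP now $5,340.75. Insurer: $8,847 − $2,274.75 = $6,572.25.
#3 ($550): deductible already satisfied, so owner's share is 25% × $550 = $137.50. Cost to owner: $137.50. OOP to date $5,478.25. Plan pays $550 − $137.50 = $412.50.
Insurer total = bills − owner's total = $12,463 − $5,478.25 = $6,984.75.

$6,984.75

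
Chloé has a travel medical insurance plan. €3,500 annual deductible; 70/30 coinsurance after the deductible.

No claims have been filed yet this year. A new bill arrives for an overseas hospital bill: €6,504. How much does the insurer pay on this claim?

Nothing has been paid toward the €3,500 deductible, so the first €3,500 of this charge is applied there.
The remaining €3,004 (= €6,504 − €3,500) moves to coinsurance.
30% of €3,004 = €901.20 falls to the traveler.
So the traveler owes €3,500 + €901.20 = €4,401.20.
The plan picks up €6,504 − €4,401.20 = €2,102.80.

€2,102.80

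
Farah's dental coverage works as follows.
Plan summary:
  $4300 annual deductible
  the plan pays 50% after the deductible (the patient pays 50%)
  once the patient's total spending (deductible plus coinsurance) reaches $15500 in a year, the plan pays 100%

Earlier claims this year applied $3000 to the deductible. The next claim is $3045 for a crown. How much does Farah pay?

Remaining deductible: $4300 − $3000 = $1300.
That leaves $3045 − $1300 = $1745 for coinsurance.
Coinsurance: $1745 × 50% = $872.50.
So the patient owes $1300 + $872.50 = $2172.50 before any cap.
Cumulative spending $3000 + $2172.50 = $5172.50 stays under the $15500 maximum.

$2172.50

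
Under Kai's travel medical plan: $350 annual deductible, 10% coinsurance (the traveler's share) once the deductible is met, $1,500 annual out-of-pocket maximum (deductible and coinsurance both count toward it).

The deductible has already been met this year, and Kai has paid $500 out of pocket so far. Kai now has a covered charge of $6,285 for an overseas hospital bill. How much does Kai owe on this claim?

With the deductible met, the entire $6,285 is subject to coinsurance.
10% of $6,285 = $628.50 falls to the traveler.
Total out-of-pocket so far would be $500 + $628.50 = $1,128.50, below the $1,500 cap — no reduction.

$628.50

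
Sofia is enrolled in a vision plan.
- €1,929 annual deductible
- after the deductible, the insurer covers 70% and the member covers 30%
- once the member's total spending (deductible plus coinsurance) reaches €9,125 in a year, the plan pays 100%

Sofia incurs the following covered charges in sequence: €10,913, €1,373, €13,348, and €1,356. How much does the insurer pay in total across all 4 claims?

Claim 1 (€10,913): deductible takes €1,929, €8,984 remains; member's 30% is €2,695.20. Member pays €4,624.20; OOP now €4,624.20. Insurer: €10,913 − €4,624.20 = €6,288.80.
Claim 2 (€1,373): deductible met; 30% of €1,373 = €411.90. Member owes €411.90 (running OOP €5,036.10). Plan pays €1,373 − €411.90 = €961.10.
Claim 3 (€13,348): deductible met; 30% of €13,348 = €4,004.40. Member pays €4,004.40; OOP now €9,040.50. Plan pays €13,348 − €4,004.40 = €9,343.60.
Claim 4 (€1,356): deductible already satisfied, so member's share is 30% × €1,356 = €406.80. Adding that to €9,040.50 gives €9,447.30, past the €9,125 cap; member pays only €9,125 − €9,040.50 = €84.50. Insurer: €1,356 − €84.50 = €1,271.50.
Insurer total: €6,288.80 + €961.10 + €9,343.60 + €1,271.50 = €17,865.

€17,865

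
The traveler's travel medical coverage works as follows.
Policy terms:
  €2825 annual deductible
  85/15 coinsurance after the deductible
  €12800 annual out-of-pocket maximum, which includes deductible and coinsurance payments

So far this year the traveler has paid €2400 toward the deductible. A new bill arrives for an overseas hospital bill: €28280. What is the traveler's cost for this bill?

€4603.25

Deductible still to meet: €2825 − €2400 = €425.
The remaining €27855 (= €28280 − €425) moves to coinsurance.
Traveler's 15% share of €27855 is €4178.25.
That puts the traveler's cost at €425 + €4178.25 = €4603.25 before any cap.
Total out-of-pocket so far would be €2400 + €4603.25 = €7003.25, below the €12800 cap — no reduction.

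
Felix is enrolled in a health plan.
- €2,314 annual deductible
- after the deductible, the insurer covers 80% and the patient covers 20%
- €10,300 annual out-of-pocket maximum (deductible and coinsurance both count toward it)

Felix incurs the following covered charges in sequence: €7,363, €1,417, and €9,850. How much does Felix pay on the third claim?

€1,970

#1 (€7,363): deductible takes €2,314, €5,049 remains; patient's 20% is €1,009.80. Cost to patient: €3,323.80. OOP to date €3,323.80.
#2 (€1,417): deductible met; 20% of €1,417 = €283.40. Cost to patient: €283.40. OOP to date €3,607.20.
#3 (€9,850): deductible already satisfied, so patient's share is 20% × €9,850 = €1,970. Patient pays €1,970; OOP now €5,577.20.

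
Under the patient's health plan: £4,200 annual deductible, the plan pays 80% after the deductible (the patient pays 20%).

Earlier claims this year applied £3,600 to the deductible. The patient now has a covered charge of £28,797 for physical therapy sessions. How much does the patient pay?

£6,239.40

Deductible still to meet: £4,200 − £3,600 = £600.
After the £600 deductible portion, £28,797 − £600 = £28,197 is subject to coinsurance.
Coinsurance: £28,197 × 20% = £5,639.40.
Patient responsibility: £600 + £5,639.40 = £6,239.40.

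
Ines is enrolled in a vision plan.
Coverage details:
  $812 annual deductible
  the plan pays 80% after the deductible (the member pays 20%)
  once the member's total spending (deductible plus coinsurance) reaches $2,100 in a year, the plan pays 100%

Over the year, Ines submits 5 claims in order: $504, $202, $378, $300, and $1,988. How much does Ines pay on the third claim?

$160.40

Bill 1, $504: fully absorbed by the deductible. Cost to member: $504. OOP to date $504.
Bill 2, $202: entire amount goes to the deductible. Member pays $202; OOP now $706.
Bill 3, $378: $106 finishes the deductible; $272 goes to coinsurance; member's 20% is $54.40. Member pays $160.40; OOP now $866.40.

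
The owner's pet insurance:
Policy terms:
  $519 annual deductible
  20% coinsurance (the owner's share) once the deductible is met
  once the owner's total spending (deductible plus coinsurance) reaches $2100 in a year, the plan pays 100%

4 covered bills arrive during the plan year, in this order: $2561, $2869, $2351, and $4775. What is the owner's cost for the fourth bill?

#1 ($2561): $519 to deductible, leaving $2042; 20% of $2042 = $408.40. Owner owes $927.40 (running OOP $927.40).
#2 ($2869): deductible met; 20% of $2869 = $573.80. Owner pays $573.80; OOP now $1501.20.
#3 ($2351): deductible already satisfied, so owner's share is 20% × $2351 = $470.20. Owner pays $470.20; OOP now $1971.40.
#4 ($4775): deductible already satisfied, so owner's share is 20% × $4775 = $955. Adding that to $1971.40 gives $2926.40, past the $2100 cap; owner pays only $2100 − $1971.40 = $128.60.

$128.60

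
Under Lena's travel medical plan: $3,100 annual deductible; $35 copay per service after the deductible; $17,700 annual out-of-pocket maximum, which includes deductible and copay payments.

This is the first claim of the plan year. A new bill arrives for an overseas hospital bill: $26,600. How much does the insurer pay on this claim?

$23,465

Nothing has been paid toward the $3,100 deductible, so the first $3,100 of this charge is applied there.
After the $3,100 deductible portion, $26,600 − $3,100 = $23,500 is subject to the copay.
Copay on this service: $35.
Traveler responsibility before any cap: $3,100 + $35 = $3,135.
Total out-of-pocket so far would be $0 + $3,135 = $3,135, below the $17,700 cap — no reduction.
The plan picks up $26,600 − $3,135 = $23,465.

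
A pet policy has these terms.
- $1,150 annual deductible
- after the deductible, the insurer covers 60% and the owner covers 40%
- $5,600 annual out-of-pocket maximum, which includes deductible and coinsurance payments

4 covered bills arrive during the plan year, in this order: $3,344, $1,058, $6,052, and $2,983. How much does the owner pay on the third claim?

$2,420.80

Bill 1, $3,344: $1,150 finishes the deductible; $2,194 goes to coinsurance; 40% of $2,194 = $877.60. Owner pays $2,027.60; OOP now $2,027.60.
Bill 2, $1,058: deductible met; 40% of $1,058 = $423.20. Cost to owner: $423.20. OOP to date $2,450.80.
Bill 3, $6,052: 40% coinsurance on $6,052 = $2,420.80. Cost to owner: $2,420.80. OOP to date $4,871.60.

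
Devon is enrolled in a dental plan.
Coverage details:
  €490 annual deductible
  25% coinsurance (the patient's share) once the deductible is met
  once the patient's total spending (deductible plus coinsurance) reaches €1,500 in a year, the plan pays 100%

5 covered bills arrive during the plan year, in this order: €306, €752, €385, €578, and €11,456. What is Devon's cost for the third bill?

€96.25

Bill 1, €306: all of it applies to the deductible. Patient pays €306; OOP now €306.
Bill 2, €752: deductible takes €184, €568 remains; coinsurance €568 × 25% = €142. Patient pays €326; OOP now €632.
Bill 3, €385: deductible met; 25% of €385 = €96.25. Patient pays €96.25; OOP now €728.25.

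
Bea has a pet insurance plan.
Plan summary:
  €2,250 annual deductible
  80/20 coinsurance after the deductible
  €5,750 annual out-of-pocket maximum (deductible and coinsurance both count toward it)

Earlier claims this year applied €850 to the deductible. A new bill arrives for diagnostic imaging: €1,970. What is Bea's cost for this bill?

€1,514

Deductible still to meet: €2,250 − €850 = €1,400.
That leaves €1,970 − €1,400 = €570 for coinsurance.
20% of €570 = €114 falls to the owner.
That puts the owner's cost at €1,400 + €114 = €1,514 before any cap.
Total out-of-pocket so far would be €850 + €1,514 = €2,364, below the €5,750 cap — no reduction.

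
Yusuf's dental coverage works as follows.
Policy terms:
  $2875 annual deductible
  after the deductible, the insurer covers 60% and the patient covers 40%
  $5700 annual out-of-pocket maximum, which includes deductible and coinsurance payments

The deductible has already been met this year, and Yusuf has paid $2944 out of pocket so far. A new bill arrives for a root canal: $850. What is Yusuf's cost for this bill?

With the deductible met, the entire $850 is subject to coinsurance.
40% of $850 = $340 falls to the patient.
Year-to-date out-of-pocket becomes $2944 + $340 = $3284, still under the $5700 maximum, so no cap applies.

$340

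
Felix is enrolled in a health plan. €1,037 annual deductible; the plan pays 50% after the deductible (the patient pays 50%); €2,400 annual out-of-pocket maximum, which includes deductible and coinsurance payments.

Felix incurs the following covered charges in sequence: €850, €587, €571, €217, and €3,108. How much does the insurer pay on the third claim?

Claim 1 (€850): all of it applies to the deductible. Patient pays €850; OOP now €850. Insurer: €850 − €850 = €0.
Claim 2 (€587): deductible takes €187, €400 remains; 50% of €400 = €200. Cost to patient: €387. OOP to date €1,237. Insurer: €587 − €387 = €200.
Claim 3 (€571): 50% coinsurance on €571 = €285.50. Patient owes €285.50 (running OOP €1,522.50). Plan pays €571 − €285.50 = €285.50.

€285.50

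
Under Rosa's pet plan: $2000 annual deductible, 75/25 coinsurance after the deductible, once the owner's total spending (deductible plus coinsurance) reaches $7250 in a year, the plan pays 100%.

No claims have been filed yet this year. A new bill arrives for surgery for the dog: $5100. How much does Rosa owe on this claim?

The full $2000 deductible is still open; $2000 of this bill applies to it.
That leaves $5100 − $2000 = $3100 for coinsurance.
Coinsurance: $3100 × 25% = $775.
Owner responsibility before any cap: $2000 + $775 = $2775.
Total out-of-pocket so far would be $0 + $2775 = $2775, below the $7250 cap — no reduction.

$2775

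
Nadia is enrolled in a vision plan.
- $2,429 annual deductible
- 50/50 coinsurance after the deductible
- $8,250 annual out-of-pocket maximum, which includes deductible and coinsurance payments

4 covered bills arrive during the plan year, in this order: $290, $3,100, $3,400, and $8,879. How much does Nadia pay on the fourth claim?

#1 ($290): entire amount goes to the deductible. Member pays $290; OOP now $290.
#2 ($3,100): $2,139 to deductible, leaving $961; coinsurance $961 × 50% = $480.50. Member owes $2,619.50 (running OOP $2,909.50).
#3 ($3,400): deductible met; 50% of $3,400 = $1,700. Member pays $1,700; OOP now $4,609.50.
#4 ($8,879): 50% coinsurance on $8,879 = $4,439.50. OOP would hit $9,049 > $8,250, so the cap limits the member to $8,250 − $4,609.50 = $3,640.50.

$3,640.50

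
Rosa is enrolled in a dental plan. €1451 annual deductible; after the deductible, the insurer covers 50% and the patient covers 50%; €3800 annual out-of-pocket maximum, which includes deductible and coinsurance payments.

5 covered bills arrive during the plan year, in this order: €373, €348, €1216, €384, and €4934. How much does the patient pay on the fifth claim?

Bill 1, €373: fully absorbed by the deductible. Patient pays €373; OOP now €373.
Bill 2, €348: entire amount goes to the deductible. Cost to patient: €348. OOP to date €721.
Bill 3, €1216: €730 finishes the deductible; €486 goes to coinsurance; 50% of €486 = €243. Patient owes €973 (running OOP €1694).
Bill 4, €384: deductible met; 50% of €384 = €192. Patient pays €192; OOP now €1886.
Bill 5, €4934: deductible met; 50% of €4934 = €2467. OOP would hit €4353 > €3800, so the cap limits the patient to €3800 − €1886 = €1914.

€1914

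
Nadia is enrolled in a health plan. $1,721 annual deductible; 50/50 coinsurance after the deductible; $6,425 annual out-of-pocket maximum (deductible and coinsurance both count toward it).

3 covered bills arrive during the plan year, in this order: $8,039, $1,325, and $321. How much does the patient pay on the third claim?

Claim 1 ($8,039): $1,721 finishes the deductible; $6,318 goes to coinsurance; patient's 50% is $3,159. Cost to patient: $4,880. OOP to date $4,880.
Claim 2 ($1,325): 50% coinsurance on $1,325 = $662.50. Cost to patient: $662.50. OOP to date $5,542.50.
Claim 3 ($321): 50% coinsurance on $321 = $160.50. Patient pays $160.50; OOP now $5,703.

$160.50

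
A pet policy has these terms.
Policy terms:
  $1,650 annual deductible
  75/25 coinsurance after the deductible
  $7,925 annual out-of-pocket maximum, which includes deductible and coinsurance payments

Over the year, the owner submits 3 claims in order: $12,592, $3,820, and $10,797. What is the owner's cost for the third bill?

$2,584.50

Claim 1 — $12,592: $1,650 finishes the deductible; $10,942 goes to coinsurance; owner's 25% is $2,735.50. Cost to owner: $4,385.50. OOP to date $4,385.50.
Claim 2 — $3,820: deductible met; 25% of $3,820 = $955. Cost to owner: $955. OOP to date $5,340.50.
Claim 3 — $10,797: deductible met; 25% of $10,797 = $2,699.25. OOP would hit $8,039.75 > $7,925, so the cap limits the owner to $7,925 − $5,340.50 = $2,584.50.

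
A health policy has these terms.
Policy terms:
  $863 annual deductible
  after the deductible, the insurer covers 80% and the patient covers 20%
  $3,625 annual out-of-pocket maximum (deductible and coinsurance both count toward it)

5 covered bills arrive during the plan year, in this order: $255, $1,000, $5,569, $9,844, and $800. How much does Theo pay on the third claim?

Claim 1 ($255): entire amount goes to the deductible. Patient owes $255 (running OOP $255).
Claim 2 ($1,000): deductible takes $608, $392 remains; patient's 20% is $78.40. Patient owes $686.40 (running OOP $941.40).
Claim 3 ($5,569): deductible already satisfied, so patient's share is 20% × $5,569 = $1,113.80. Patient owes $1,113.80 (running OOP $2,055.20).

$1,113.80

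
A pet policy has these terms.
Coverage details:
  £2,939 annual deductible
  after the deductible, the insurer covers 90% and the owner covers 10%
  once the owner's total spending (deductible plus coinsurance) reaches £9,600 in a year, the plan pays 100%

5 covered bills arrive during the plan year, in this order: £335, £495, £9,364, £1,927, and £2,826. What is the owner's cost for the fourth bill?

Bill 1, £335: fully absorbed by the deductible. Owner owes £335 (running OOP £335).
Bill 2, £495: fully absorbed by the deductible. Owner owes £495 (running OOP £830).
Bill 3, £9,364: £2,109 to deductible, leaving £7,255; owner's 10% is £725.50. Cost to owner: £2,834.50. OOP to date £3,664.50.
Bill 4, £1,927: deductible met; 10% of £1,927 = £192.70. Cost to owner: £192.70. OOP to date £3,857.20.

£192.70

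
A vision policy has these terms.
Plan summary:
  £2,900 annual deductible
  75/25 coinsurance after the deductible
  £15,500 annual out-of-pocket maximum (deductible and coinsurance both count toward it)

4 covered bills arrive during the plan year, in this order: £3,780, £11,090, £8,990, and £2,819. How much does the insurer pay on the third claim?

£6,742.50

Claim 1 (£3,780): deductible takes £2,900, £880 remains; member's 25% is £220. Member owes £3,120 (running OOP £3,120). Plan pays £3,780 − £3,120 = £660.
Claim 2 (£11,090): deductible already satisfied, so member's share is 25% × £11,090 = £2,772.50. Member owes £2,772.50 (running OOP £5,892.50). Plan pays £11,090 − £2,772.50 = £8,317.50.
Claim 3 (£8,990): deductible met; 25% of £8,990 = £2,247.50. Cost to member: £2,247.50. OOP to date £8,140. Plan pays £8,990 − £2,247.50 = £6,742.50.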